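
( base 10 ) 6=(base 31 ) 6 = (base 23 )6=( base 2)110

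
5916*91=538356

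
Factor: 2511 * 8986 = 22563846=   2^1*3^4* 31^1 * 4493^1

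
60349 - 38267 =22082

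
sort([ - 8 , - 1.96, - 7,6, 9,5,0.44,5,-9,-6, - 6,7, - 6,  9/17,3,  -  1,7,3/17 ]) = [  -  9,  -  8 ,-7,- 6,-6, - 6  , - 1.96,  -  1, 3/17,0.44,  9/17,3,5, 5, 6,7, 7, 9 ]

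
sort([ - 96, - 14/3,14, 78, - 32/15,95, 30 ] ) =[  -  96, - 14/3, - 32/15,14,30,78, 95]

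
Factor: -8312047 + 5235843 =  - 3076204 =-2^2*23^1*29^1*1153^1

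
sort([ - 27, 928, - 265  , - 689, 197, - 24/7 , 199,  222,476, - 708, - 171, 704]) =[ - 708, - 689, - 265, - 171, - 27,-24/7,197,  199,222, 476, 704,928]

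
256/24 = 10+2/3 = 10.67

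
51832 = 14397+37435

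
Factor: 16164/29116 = 3^2*29^( - 1)* 251^(  -  1) * 449^1 = 4041/7279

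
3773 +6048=9821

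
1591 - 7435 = - 5844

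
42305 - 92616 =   -  50311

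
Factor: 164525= 5^2*6581^1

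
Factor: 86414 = 2^1 *43207^1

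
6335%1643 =1406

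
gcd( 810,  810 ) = 810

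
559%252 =55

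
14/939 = 14/939 = 0.01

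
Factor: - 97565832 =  - 2^3*3^2 * 7^1 * 13^1*14891^1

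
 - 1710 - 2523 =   -  4233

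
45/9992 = 45/9992 = 0.00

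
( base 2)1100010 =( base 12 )82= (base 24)42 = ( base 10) 98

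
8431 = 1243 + 7188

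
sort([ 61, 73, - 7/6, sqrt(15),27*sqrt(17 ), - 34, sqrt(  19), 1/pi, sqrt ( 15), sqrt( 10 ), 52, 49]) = [ - 34, - 7/6, 1/pi, sqrt( 10), sqrt(15 ),sqrt( 15), sqrt(19), 49, 52, 61, 73, 27*sqrt(17)]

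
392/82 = 4 + 32/41 = 4.78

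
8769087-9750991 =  - 981904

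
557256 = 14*39804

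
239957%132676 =107281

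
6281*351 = 2204631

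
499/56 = 499/56 = 8.91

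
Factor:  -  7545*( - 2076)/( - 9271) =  - 2^2*3^2*5^1 * 73^ ( - 1) * 127^( - 1 )*173^1*503^1 = - 15663420/9271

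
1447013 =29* 49897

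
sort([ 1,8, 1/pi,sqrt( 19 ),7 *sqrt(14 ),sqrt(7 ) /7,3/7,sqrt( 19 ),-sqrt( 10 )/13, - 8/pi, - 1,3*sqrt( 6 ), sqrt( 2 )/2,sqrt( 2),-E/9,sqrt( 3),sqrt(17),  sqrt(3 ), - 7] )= [ - 7,-8/pi, - 1, - E/9,  -  sqrt(10 )/13,1/pi,sqrt( 7) /7, 3/7,sqrt( 2)/2,1, sqrt( 2 ),sqrt(3), sqrt( 3),sqrt( 17 ),sqrt( 19 ), sqrt( 19 ),3*sqrt( 6),  8,7 * sqrt(14)]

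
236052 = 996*237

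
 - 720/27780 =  - 12/463  =  -0.03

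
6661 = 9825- 3164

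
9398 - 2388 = 7010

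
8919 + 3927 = 12846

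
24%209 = 24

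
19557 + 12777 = 32334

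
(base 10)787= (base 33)ns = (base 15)377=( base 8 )1423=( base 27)124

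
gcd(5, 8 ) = 1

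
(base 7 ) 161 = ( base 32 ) 2S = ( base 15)62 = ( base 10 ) 92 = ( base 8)134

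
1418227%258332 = 126567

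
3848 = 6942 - 3094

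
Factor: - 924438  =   - 2^1 * 3^1 * 154073^1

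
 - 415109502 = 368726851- 783836353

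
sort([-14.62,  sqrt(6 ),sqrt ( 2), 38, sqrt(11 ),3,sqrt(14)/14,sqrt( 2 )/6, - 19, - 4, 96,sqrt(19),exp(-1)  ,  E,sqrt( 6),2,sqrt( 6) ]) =[ - 19, - 14.62,-4 , sqrt( 2 )/6, sqrt( 14)/14,exp( -1 ) , sqrt( 2 ),2, sqrt(6),sqrt( 6), sqrt( 6),E, 3,sqrt( 11),  sqrt (19 ), 38,96] 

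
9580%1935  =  1840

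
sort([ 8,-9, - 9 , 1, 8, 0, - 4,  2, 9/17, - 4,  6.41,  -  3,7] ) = [- 9, - 9,- 4, - 4,  -  3, 0, 9/17,1, 2, 6.41, 7,  8, 8] 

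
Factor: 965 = 5^1*193^1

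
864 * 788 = 680832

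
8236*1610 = 13259960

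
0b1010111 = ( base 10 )87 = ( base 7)153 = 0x57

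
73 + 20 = 93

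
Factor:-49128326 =  -  2^1 *13^1*1889551^1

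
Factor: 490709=29^1*16921^1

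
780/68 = 195/17= 11.47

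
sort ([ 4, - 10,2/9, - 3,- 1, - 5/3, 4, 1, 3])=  [ - 10, - 3, - 5/3, - 1,2/9,1,3, 4, 4]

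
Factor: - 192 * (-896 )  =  2^13*3^1 *7^1 =172032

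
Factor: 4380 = 2^2* 3^1*5^1*73^1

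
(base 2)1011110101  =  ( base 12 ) 531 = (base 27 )111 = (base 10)757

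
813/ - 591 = -2  +  123/197=-1.38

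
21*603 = 12663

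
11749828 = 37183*316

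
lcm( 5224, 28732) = 57464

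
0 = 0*7115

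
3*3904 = 11712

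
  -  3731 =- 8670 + 4939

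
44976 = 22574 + 22402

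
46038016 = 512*89918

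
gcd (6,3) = 3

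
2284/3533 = 2284/3533 = 0.65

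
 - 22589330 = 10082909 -32672239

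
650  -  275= 375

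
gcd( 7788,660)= 132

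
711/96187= 711/96187  =  0.01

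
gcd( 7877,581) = 1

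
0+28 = 28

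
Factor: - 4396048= - 2^4*31^1*8863^1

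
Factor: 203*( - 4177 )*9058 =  - 2^1*7^2 * 29^1 * 647^1 * 4177^1 = - 7680558998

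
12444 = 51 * 244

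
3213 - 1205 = 2008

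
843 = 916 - 73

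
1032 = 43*24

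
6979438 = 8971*778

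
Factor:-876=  - 2^2 * 3^1 * 73^1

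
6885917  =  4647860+2238057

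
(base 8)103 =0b1000011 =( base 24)2j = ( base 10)67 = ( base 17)3G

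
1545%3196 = 1545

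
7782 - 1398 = 6384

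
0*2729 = 0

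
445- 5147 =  - 4702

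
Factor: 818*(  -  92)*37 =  - 2^3 * 23^1*37^1 * 409^1 = - 2784472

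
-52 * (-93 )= 4836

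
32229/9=3581 = 3581.00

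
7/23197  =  7/23197 = 0.00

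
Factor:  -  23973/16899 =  - 61/43= - 43^( - 1)*61^1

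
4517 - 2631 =1886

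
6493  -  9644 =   -  3151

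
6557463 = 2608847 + 3948616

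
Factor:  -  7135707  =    -  3^1*2378569^1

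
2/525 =2/525 =0.00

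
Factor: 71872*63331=4551725632 = 2^6*1123^1*63331^1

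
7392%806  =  138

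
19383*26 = 503958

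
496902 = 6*82817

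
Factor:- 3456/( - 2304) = 2^( - 1)*3^1 = 3/2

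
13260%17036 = 13260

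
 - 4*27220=- 108880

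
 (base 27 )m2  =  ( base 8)1124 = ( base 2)1001010100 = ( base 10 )596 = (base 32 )ik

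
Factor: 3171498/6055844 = 2^( - 1) * 3^1 * 11^1 * 29^1* 347^( - 1)*1657^1 *4363^( - 1) = 1585749/3027922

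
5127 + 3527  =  8654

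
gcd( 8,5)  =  1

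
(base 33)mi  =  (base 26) 12G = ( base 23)198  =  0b1011101000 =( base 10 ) 744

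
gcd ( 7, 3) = 1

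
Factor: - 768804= - 2^2*3^1*64067^1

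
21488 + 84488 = 105976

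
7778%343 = 232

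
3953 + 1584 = 5537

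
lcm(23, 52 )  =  1196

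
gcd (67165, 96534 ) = 1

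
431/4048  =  431/4048 = 0.11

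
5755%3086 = 2669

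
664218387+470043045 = 1134261432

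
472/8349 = 472/8349 = 0.06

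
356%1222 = 356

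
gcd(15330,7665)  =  7665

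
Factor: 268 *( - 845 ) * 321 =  - 2^2*3^1 * 5^1*13^2*67^1*107^1 = - 72693660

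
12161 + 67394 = 79555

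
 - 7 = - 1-6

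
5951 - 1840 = 4111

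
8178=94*87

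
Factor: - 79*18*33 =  - 46926  =  - 2^1*3^3 * 11^1*79^1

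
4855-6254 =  - 1399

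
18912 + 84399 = 103311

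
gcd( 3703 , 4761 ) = 529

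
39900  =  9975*4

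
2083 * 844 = 1758052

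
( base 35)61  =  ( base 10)211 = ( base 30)71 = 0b11010011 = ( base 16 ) d3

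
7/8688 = 7/8688  =  0.00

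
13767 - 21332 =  - 7565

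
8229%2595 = 444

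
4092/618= 682/103 = 6.62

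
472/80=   5  +  9/10=5.90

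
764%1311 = 764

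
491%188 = 115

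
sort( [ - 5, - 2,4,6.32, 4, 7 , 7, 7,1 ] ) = [ - 5, - 2,1, 4,4,6.32,  7, 7, 7]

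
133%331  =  133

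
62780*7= 439460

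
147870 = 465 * 318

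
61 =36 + 25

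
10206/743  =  13 + 547/743  =  13.74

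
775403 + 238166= 1013569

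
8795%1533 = 1130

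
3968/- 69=-58 + 34/69 = - 57.51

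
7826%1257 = 284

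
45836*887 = 40656532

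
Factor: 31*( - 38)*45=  - 53010 = - 2^1*3^2*5^1*19^1*31^1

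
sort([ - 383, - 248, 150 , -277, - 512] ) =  [-512, - 383,  -  277  , - 248, 150]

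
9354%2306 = 130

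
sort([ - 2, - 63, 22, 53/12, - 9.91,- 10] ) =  [ - 63, - 10, - 9.91, - 2,53/12, 22] 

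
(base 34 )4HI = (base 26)7IK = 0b1010001100100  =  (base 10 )5220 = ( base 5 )131340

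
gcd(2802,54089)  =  1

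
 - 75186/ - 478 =37593/239=157.29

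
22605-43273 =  - 20668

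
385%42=7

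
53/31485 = 53/31485 = 0.00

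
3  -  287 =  - 284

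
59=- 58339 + 58398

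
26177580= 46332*565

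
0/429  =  0 = 0.00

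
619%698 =619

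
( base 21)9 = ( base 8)11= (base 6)13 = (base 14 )9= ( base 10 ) 9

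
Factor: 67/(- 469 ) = - 1/7 =- 7^(-1)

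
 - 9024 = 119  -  9143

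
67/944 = 67/944 = 0.07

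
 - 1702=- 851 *2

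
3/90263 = 3/90263 = 0.00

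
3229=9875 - 6646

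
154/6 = 25 + 2/3=25.67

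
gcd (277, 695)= 1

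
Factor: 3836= 2^2*7^1*137^1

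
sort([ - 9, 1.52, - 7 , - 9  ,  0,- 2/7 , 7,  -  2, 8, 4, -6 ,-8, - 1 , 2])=[ - 9,  -  9,- 8, - 7,-6,  -  2,  -  1,  -  2/7, 0, 1.52,2,4, 7 , 8 ] 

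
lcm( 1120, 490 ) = 7840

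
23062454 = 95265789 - 72203335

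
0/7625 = 0=0.00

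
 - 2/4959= -2/4959=-  0.00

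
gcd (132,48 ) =12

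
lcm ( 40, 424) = 2120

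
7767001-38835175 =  - 31068174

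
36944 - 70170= - 33226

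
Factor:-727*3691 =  - 2683357=- 727^1 * 3691^1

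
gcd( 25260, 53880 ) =60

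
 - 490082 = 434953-925035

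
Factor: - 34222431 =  - 3^1*883^1*12919^1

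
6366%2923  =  520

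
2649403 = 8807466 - 6158063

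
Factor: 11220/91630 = 6/49 = 2^1 * 3^1*  7^(-2 )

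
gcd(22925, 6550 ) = 3275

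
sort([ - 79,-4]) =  [-79,-4]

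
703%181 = 160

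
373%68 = 33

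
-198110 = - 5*39622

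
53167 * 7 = 372169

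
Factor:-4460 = -2^2*5^1 * 223^1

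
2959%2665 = 294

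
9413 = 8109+1304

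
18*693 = 12474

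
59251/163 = 59251/163 = 363.50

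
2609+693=3302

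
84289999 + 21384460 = 105674459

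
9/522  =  1/58 =0.02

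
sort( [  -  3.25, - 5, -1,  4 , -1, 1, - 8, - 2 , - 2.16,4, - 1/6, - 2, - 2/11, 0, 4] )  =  [ - 8 ,  -  5 , - 3.25 , -2.16, - 2,-2, - 1,  -  1 , - 2/11,-1/6, 0, 1,4,  4,4]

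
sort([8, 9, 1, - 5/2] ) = [ - 5/2,  1,8,9]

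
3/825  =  1/275 = 0.00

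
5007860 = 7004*715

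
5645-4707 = 938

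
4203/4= 4203/4  =  1050.75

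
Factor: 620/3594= 2^1*3^(-1)*5^1*31^1 * 599^(-1) = 310/1797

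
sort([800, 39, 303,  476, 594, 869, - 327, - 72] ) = [ - 327, - 72, 39, 303, 476 , 594, 800, 869 ] 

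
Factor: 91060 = 2^2*5^1*29^1*157^1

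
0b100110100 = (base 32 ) 9k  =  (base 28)B0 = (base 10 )308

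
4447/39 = 4447/39 = 114.03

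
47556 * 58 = 2758248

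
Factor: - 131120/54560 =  - 2^ (- 1)*31^ ( - 1)*149^1 = - 149/62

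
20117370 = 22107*910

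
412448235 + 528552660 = 941000895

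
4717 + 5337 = 10054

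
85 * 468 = 39780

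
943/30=31 + 13/30 = 31.43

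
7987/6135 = 7987/6135 = 1.30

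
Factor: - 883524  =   - 2^2*3^1 *17^1*61^1*71^1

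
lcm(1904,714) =5712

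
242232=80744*3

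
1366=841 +525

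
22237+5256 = 27493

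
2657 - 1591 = 1066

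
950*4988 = 4738600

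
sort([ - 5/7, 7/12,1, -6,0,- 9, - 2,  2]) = [-9, - 6,-2, - 5/7 , 0, 7/12, 1,2] 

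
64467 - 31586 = 32881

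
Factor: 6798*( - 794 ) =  - 5397612 =- 2^2 * 3^1*11^1*103^1*397^1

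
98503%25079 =23266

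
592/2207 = 592/2207 = 0.27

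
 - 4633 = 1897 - 6530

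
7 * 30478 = 213346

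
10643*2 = 21286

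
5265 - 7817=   -  2552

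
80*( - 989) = -79120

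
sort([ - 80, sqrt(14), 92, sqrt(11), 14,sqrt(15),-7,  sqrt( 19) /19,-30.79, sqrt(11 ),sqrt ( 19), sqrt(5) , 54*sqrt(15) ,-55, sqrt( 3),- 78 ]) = [ - 80, - 78, - 55, - 30.79, - 7,  sqrt ( 19 ) /19 , sqrt( 3),  sqrt( 5 )  ,  sqrt( 11 ), sqrt(11),sqrt(14 ),  sqrt(15),sqrt( 19) , 14,92,54*sqrt( 15) ] 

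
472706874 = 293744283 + 178962591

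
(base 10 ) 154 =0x9a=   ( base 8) 232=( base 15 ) A4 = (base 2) 10011010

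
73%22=7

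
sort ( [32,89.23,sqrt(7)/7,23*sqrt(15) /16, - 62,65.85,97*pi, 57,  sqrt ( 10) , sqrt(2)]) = [ - 62,  sqrt(7)/7,sqrt( 2 ),sqrt(10),23*sqrt( 15) /16,32 , 57,65.85,89.23 , 97*pi]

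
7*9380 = 65660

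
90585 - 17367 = 73218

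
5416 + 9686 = 15102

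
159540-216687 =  - 57147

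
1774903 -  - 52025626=53800529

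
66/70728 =11/11788 = 0.00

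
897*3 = 2691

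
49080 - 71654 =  - 22574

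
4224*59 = 249216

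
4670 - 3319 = 1351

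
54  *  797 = 43038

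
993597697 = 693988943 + 299608754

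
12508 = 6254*2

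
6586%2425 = 1736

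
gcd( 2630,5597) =1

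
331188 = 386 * 858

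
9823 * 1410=13850430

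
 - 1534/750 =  - 3+358/375 = - 2.05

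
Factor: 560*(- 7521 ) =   -  4211760 = -2^4*3^1*5^1  *7^1*23^1*109^1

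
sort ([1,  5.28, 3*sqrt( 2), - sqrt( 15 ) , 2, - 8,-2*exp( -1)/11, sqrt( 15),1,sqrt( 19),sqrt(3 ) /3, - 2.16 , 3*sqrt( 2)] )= [ - 8, - sqrt ( 15 ),  -  2.16,-2*exp( - 1) /11,sqrt ( 3) /3, 1,1,2 , sqrt( 15),3*sqrt( 2 ), 3*sqrt(2 ), sqrt(19 ),  5.28 ] 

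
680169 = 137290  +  542879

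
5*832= 4160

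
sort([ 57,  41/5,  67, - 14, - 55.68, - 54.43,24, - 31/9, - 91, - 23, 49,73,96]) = [ - 91, - 55.68, - 54.43, - 23, - 14, - 31/9, 41/5, 24, 49, 57,67,73,  96]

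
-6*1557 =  - 9342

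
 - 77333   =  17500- 94833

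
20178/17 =20178/17 = 1186.94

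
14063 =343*41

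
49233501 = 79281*621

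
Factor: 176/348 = 2^2*3^( - 1) * 11^1 * 29^(-1 ) = 44/87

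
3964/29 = 3964/29 = 136.69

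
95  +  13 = 108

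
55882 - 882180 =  - 826298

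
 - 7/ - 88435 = 7/88435 = 0.00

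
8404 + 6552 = 14956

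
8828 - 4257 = 4571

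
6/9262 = 3/4631  =  0.00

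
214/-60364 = -107/30182 = -0.00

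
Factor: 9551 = 9551^1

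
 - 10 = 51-61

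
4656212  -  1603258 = 3052954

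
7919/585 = 7919/585= 13.54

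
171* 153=26163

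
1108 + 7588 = 8696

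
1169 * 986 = 1152634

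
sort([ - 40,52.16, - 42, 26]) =[- 42 , - 40,26,52.16] 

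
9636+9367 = 19003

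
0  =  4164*0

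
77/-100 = - 77/100= - 0.77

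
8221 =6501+1720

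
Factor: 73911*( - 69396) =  - 2^2 * 3^2*71^1 * 347^1 * 5783^1 = -  5129127756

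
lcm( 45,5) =45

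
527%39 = 20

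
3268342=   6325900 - 3057558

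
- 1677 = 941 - 2618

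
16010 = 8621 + 7389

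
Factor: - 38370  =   - 2^1*3^1 *5^1 * 1279^1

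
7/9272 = 7/9272 = 0.00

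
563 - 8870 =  - 8307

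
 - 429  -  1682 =-2111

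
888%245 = 153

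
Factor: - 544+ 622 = 2^1*3^1*13^1 = 78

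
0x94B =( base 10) 2379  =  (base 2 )100101001011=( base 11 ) 1873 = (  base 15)a89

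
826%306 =214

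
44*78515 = 3454660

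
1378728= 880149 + 498579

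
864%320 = 224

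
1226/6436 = 613/3218 = 0.19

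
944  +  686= 1630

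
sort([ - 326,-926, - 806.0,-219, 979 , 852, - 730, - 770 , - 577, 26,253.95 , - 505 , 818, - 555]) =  [ - 926, - 806.0, - 770,-730 , - 577, - 555, - 505, - 326, - 219 , 26, 253.95, 818, 852,979]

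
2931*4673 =13696563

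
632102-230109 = 401993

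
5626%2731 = 164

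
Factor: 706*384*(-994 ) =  - 269477376  =  - 2^9*3^1*7^1 * 71^1*353^1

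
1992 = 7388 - 5396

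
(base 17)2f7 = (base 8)1510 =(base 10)840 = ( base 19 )264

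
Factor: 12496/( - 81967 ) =-2^4*11^1*71^1*81967^( - 1)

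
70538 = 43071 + 27467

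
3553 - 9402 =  - 5849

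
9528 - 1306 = 8222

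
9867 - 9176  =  691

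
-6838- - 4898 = -1940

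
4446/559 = 342/43 = 7.95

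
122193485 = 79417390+42776095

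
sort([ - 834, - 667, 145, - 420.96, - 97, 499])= [ - 834 , - 667, - 420.96, - 97 , 145, 499 ]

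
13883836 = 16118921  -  2235085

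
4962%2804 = 2158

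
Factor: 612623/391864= 913/584 =2^(-3)*11^1*73^( - 1)*83^1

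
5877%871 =651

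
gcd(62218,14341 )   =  1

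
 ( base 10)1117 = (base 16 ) 45d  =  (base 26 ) 1gp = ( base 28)1BP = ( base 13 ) 67C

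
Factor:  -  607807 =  - 397^1 * 1531^1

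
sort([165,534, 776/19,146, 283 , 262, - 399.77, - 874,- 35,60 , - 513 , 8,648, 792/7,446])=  [ - 874, -513, - 399.77,  -  35 , 8, 776/19,  60, 792/7,146, 165 , 262, 283,446,534,648 ]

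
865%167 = 30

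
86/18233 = 86/18233= 0.00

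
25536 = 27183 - 1647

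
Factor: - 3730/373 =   -  2^1*5^1 = - 10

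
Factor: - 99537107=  - 173^1 * 575359^1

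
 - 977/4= - 977/4=- 244.25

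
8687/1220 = 8687/1220 = 7.12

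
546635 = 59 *9265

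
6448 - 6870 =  - 422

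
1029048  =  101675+927373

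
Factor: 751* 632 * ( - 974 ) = -462291568 = -  2^4 *79^1*487^1*751^1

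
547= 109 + 438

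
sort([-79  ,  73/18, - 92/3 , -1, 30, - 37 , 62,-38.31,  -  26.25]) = [  -  79, - 38.31, - 37 ,-92/3, - 26.25, - 1,73/18,30, 62 ]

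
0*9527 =0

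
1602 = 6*267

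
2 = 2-0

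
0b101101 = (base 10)45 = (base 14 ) 33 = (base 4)231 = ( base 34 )1b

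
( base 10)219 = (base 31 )72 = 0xdb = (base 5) 1334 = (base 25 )8J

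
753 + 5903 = 6656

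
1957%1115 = 842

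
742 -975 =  - 233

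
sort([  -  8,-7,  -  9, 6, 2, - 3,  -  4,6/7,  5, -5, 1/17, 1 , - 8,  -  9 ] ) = [-9,  -  9, - 8, - 8,  -  7 , - 5, - 4 ,-3,1/17,6/7,1,  2,  5, 6 ] 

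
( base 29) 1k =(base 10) 49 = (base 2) 110001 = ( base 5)144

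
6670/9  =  6670/9 = 741.11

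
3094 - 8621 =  - 5527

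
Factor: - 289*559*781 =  - 11^1 * 13^1*17^2*43^1 * 71^1 = - 126171331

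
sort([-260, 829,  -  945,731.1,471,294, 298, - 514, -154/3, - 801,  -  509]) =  [ - 945,  -  801, - 514, - 509, - 260,  -  154/3, 294,298,471, 731.1,829 ]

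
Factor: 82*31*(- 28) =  - 2^3*7^1*31^1*41^1 = - 71176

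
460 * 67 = 30820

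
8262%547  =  57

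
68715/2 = 34357 + 1/2  =  34357.50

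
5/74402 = 5/74402 =0.00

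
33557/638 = 33557/638=52.60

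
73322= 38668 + 34654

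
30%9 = 3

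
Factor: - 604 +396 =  - 208=- 2^4*13^1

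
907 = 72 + 835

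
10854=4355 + 6499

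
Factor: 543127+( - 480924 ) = 17^1*3659^1 =62203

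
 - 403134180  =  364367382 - 767501562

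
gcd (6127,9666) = 1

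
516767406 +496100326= 1012867732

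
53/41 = 1 + 12/41 = 1.29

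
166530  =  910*183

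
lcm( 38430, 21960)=153720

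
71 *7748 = 550108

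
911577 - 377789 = 533788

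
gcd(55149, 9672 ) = 93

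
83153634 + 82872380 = 166026014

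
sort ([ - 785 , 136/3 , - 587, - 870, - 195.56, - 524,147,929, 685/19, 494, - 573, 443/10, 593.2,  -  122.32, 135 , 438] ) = [-870, - 785, - 587, - 573, - 524, - 195.56  ,- 122.32 , 685/19, 443/10, 136/3,  135, 147,  438, 494 , 593.2, 929] 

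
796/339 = 796/339 =2.35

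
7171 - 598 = 6573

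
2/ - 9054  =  -1 + 4526/4527 = - 0.00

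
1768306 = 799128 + 969178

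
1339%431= 46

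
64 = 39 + 25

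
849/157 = 849/157 = 5.41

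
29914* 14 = 418796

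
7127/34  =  209 + 21/34 = 209.62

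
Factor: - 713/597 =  - 3^ (  -  1)*23^1*31^1*199^ ( - 1 ) 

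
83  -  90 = -7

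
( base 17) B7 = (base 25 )7J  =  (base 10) 194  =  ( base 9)235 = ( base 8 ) 302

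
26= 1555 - 1529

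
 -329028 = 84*( - 3917 )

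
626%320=306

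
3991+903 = 4894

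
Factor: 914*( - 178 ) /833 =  - 2^2*7^( - 2 )*17^ ( - 1 )*89^1*457^1 = - 162692/833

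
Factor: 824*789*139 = 90368904=2^3*3^1*103^1*139^1* 263^1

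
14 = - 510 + 524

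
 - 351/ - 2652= 9/68=0.13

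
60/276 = 5/23 = 0.22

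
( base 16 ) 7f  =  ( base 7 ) 241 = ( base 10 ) 127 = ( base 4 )1333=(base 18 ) 71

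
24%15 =9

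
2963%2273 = 690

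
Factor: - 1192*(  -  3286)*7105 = 27829659760  =  2^4*5^1*7^2*29^1*31^1*53^1*149^1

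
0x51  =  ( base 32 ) 2h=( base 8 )121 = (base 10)81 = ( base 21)3I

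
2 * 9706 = 19412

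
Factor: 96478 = 2^1 * 48239^1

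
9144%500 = 144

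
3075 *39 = 119925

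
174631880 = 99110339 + 75521541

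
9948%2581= 2205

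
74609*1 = 74609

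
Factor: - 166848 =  - 2^6*3^1*11^1 * 79^1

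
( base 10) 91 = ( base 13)70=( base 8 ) 133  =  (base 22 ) 43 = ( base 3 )10101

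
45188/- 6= - 22594/3 = - 7531.33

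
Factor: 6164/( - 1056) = - 1541/264 = - 2^( - 3)*3^( - 1 )*11^( - 1) * 23^1*67^1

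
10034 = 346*29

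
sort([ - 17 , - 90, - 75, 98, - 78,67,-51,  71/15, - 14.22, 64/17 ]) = [-90,-78, - 75, - 51, - 17, - 14.22,64/17,71/15,67,98 ] 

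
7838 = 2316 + 5522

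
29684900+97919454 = 127604354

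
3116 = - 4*( - 779 ) 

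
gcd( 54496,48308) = 52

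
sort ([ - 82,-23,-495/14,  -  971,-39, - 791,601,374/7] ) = [ - 971,  -  791,- 82, - 39, - 495/14, - 23, 374/7,601]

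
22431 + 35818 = 58249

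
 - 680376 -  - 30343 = - 650033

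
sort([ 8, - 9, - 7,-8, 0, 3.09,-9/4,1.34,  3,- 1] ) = [  -  9,-8, - 7,  -  9/4,-1 , 0,1.34,3 , 3.09, 8]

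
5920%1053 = 655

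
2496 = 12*208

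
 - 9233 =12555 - 21788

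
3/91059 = 1/30353 = 0.00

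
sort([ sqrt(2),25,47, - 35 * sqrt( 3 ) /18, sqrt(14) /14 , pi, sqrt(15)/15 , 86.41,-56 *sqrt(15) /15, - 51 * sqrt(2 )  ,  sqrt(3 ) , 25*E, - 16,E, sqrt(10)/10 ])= [ - 51*sqrt( 2), - 16 , - 56 * sqrt (15) /15, - 35*sqrt (3)/18,sqrt( 15 )/15, sqrt(14 ) /14,sqrt( 10)/10,sqrt(2 ), sqrt(3), E,pi , 25, 47,25*E,86.41] 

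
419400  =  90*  4660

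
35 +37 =72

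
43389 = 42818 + 571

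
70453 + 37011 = 107464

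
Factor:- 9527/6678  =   - 2^(-1)*3^ (-2 )* 53^(  -  1 ) * 1361^1= -1361/954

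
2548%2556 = 2548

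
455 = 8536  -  8081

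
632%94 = 68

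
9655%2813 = 1216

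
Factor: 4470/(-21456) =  - 5/24 = -2^(-3)*3^(-1) *5^1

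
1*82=82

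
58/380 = 29/190 = 0.15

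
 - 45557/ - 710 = 64 + 117/710 =64.16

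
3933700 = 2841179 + 1092521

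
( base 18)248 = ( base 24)168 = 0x2D8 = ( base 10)728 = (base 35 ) ks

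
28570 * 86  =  2457020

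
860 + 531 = 1391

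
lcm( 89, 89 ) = 89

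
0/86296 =0  =  0.00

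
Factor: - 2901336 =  - 2^3*3^1*120889^1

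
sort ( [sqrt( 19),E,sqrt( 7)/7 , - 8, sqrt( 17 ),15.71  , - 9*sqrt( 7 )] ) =[ - 9* sqrt (7 ), - 8,  sqrt(7) /7,E,sqrt( 17),sqrt( 19) , 15.71 ]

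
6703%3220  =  263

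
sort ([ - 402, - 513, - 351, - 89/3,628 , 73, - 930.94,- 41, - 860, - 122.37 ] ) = [ - 930.94, - 860, - 513, - 402, -351, - 122.37,  -  41,  -  89/3, 73, 628 ] 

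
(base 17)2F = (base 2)110001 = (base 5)144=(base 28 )1l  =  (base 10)49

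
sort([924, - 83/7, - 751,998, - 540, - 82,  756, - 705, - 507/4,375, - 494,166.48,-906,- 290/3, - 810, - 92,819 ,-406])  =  [  -  906 , - 810, - 751,-705,-540,-494, - 406, -507/4, - 290/3, - 92, - 82, - 83/7, 166.48,375, 756,819,924,998] 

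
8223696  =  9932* 828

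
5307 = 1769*3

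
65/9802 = 5/754=0.01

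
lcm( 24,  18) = 72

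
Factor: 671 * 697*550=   257227850 = 2^1 * 5^2 * 11^2*17^1 * 41^1*61^1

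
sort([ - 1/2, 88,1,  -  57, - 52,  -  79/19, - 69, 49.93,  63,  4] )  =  [ - 69,-57,  -  52, - 79/19,-1/2, 1 , 4,  49.93 , 63, 88] 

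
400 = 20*20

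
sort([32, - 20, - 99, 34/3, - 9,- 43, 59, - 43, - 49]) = [ - 99, - 49, - 43  ,-43, - 20 , - 9, 34/3, 32,59]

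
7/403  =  7/403  =  0.02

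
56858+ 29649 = 86507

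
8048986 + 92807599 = 100856585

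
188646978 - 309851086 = - 121204108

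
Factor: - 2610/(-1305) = 2 = 2^1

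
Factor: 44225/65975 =7^( - 1)* 13^( - 1)*61^1  =  61/91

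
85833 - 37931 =47902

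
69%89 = 69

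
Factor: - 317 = -317^1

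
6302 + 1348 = 7650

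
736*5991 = 4409376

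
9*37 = 333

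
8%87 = 8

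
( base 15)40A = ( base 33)rj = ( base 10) 910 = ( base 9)1221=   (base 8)1616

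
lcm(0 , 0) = 0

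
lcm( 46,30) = 690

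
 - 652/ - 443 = 652/443 =1.47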